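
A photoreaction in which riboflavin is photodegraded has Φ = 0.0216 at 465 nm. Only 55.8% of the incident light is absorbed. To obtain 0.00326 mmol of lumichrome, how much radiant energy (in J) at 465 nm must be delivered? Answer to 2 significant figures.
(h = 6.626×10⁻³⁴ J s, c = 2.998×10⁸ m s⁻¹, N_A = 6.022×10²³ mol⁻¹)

70 J

Product: 0.00326 mmol = 3.26×10⁻⁶ mol.
Photons that must be absorbed: 3.26×10⁻⁶ / 0.0216 = 1.509×10⁻⁴ mol.
Incident photons needed: 1.509×10⁻⁴ / 0.558 = 2.704×10⁻⁴ mol.
Photon energy: hc/λ = 4.272×10⁻¹⁹ J; per mole, 2.573×10⁵ J mol⁻¹.
Energy required: 2.704×10⁻⁴ × 2.573×10⁵ = 70 J.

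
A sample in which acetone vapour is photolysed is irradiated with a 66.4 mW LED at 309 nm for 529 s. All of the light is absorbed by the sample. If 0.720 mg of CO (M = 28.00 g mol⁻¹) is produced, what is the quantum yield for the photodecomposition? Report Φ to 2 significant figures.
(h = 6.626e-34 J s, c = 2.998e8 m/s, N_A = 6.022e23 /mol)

Φ = 0.28

Product: 0.720 mg / 28.00 g mol⁻¹ = 2.571e-5 mol.
Photon energy at 309 nm: hc/λ = (6.626e-34)(2.998e8)/(309e-9) = 6.429e-19 J.
Energy delivered: (66.4 mW)(529 s) = 35.13 J.
Photons incident: 35.13 / 6.429e-19 = 5.464e19, i.e. 5.464e19/6.022e23 = 9.073e-5 mol.
Φ = 2.571e-5 mol / 9.073e-5 mol photons = 0.28.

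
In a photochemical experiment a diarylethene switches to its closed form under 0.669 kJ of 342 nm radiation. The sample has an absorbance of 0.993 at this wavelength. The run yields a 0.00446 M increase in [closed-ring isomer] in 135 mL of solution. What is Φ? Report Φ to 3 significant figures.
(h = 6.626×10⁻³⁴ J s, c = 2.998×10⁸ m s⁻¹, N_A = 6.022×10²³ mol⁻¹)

Product: (0.00446 M)(0.135 L) = 6.021×10⁻⁴ mol.
Photon energy at 342 nm: hc/λ = (6.626×10⁻³⁴)(2.998×10⁸)/(342×10⁻⁹) = 5.808×10⁻¹⁹ J.
Incident energy: 0.669 kJ = 669 J.
Photons incident: 669 / 5.808×10⁻¹⁹ = 1.152×10²¹, i.e. 1.152×10²¹/6.022×10²³ = 0.001913 mol.
Fraction absorbed: 1 − 10^(−0.993) = 0.8984.
Photons absorbed: 0.8984 × 0.001913 = 0.001719 mol.
Φ = 6.021×10⁻⁴ mol / 0.001719 mol photons = 0.350.

Φ = 0.350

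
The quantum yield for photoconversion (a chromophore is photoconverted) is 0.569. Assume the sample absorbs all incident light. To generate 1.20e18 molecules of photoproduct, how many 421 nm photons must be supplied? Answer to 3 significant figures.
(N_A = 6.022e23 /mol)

2.11e18 photons

Product: 1.20e18 / 6.022e23 = 1.993e-6 mol.
Photons that must be absorbed: 1.993e-6 / 0.569 = 3.503e-6 mol.
Photon count: 3.503e-6 × 6.022e23 = 2.11e18.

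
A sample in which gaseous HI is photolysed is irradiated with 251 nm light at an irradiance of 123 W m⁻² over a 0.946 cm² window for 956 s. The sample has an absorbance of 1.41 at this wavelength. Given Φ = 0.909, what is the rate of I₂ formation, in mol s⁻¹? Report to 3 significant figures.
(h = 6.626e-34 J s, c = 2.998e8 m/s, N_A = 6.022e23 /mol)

Photon energy at 251 nm: hc/λ = (6.626e-34)(2.998e8)/(251e-9) = 7.914e-19 J.
Energy delivered: (123 W m⁻²)(0.946e-4 m²)(956 s) = 11.12 J.
Photons incident: 11.12 / 7.914e-19 = 1.405e19, i.e. 1.405e19/6.022e23 = 2.333e-5 mol.
Fraction absorbed: 1 − 10^(−1.41) = 0.9611.
Photons absorbed: 0.9611 × 2.333e-5 = 2.242e-5 mol.
Product formed: 0.909 × 2.242e-5 = 2.038e-5 mol.
Rate: 2.038e-5 / 956 s = 2.13e-8 mol s⁻¹.

2.13e-8 mol s⁻¹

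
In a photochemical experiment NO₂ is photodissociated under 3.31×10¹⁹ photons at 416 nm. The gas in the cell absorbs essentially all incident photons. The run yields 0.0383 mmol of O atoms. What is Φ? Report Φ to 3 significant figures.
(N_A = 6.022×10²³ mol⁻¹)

Product: 0.0383 mmol = 3.83×10⁻⁵ mol.
Moles of photons: 3.31×10¹⁹ / 6.022×10²³ = 5.497×10⁻⁵ mol.
Φ = 3.83×10⁻⁵ mol / 5.497×10⁻⁵ mol photons = 0.697.

Φ = 0.697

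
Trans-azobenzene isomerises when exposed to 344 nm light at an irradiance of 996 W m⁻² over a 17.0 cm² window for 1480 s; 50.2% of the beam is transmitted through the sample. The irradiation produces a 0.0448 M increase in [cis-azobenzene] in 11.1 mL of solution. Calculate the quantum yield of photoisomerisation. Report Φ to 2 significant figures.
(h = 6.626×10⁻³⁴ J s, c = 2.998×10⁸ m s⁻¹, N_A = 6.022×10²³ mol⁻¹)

Product: (0.0448 M)(0.0111 L) = 4.973×10⁻⁴ mol.
Photon energy at 344 nm: hc/λ = (6.626×10⁻³⁴)(2.998×10⁸)/(344×10⁻⁹) = 5.775×10⁻¹⁹ J.
Energy delivered: (996 W m⁻²)(17.0×10⁻⁴ m²)(1480 s) = 2506 J.
Photons incident: 2506 / 5.775×10⁻¹⁹ = 4.339×10²¹, i.e. 4.339×10²¹/6.022×10²³ = 0.007205 mol.
Fraction absorbed: 1 − 50.2/100 = 0.4980.
Photons absorbed: 0.4980 × 0.007205 = 0.003588 mol.
Φ = 4.973×10⁻⁴ mol / 0.003588 mol photons = 0.14.

Φ = 0.14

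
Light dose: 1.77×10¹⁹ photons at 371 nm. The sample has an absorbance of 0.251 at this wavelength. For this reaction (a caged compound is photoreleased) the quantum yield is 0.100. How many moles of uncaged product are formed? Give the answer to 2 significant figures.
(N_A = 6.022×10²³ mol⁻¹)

1.3×10⁻⁶ mol

Moles of photons: 1.77×10¹⁹ / 6.022×10²³ = 2.939×10⁻⁵ mol.
Fraction absorbed: 1 − 10^(−0.251) = 0.4390.
Photons absorbed: 0.4390 × 2.939×10⁻⁵ = 1.290×10⁻⁵ mol.
Product: Φ × n_abs = 0.100 × 1.290×10⁻⁵ = 1.290×10⁻⁶ mol.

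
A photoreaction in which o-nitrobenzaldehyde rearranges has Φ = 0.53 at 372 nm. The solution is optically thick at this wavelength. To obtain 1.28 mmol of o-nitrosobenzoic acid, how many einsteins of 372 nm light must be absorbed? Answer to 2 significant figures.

0.0024 einstein

Product: 1.28 mmol = 0.00128 mol.
Photons that must be absorbed: 0.00128 / 0.53 = 0.002415 mol.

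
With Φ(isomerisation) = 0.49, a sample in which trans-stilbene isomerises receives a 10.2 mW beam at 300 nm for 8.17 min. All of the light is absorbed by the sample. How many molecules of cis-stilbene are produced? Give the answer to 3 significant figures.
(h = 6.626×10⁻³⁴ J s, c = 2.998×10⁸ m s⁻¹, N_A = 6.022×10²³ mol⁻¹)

3.70×10¹⁸ molecules

Photon energy at 300 nm: hc/λ = (6.626×10⁻³⁴)(2.998×10⁸)/(300×10⁻⁹) = 6.622×10⁻¹⁹ J.
Energy delivered: (10.2 mW)(490.2 s) = 5.000 J.
Photons incident: 5.000 / 6.622×10⁻¹⁹ = 7.551×10¹⁸, i.e. 7.551×10¹⁸/6.022×10²³ = 1.254×10⁻⁵ mol.
Product: Φ × n_abs = 0.49 × 1.254×10⁻⁵ = 6.145×10⁻⁶ mol.
As a count: 6.145×10⁻⁶ × 6.022×10²³ = 3.70×10¹⁸.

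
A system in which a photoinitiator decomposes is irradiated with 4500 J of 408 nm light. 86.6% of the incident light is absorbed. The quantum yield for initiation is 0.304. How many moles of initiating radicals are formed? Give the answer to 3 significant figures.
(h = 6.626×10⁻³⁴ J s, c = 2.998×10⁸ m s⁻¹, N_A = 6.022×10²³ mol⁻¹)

0.00404 mol

Photon energy at 408 nm: hc/λ = (6.626×10⁻³⁴)(2.998×10⁸)/(408×10⁻⁹) = 4.869×10⁻¹⁹ J.
Photons incident: 4500 / 4.869×10⁻¹⁹ = 9.242×10²¹, i.e. 9.242×10²¹/6.022×10²³ = 0.01535 mol.
Photons absorbed: 0.866 × 0.01535 = 0.01329 mol.
Product: Φ × n_abs = 0.304 × 0.01329 = 0.004040 mol.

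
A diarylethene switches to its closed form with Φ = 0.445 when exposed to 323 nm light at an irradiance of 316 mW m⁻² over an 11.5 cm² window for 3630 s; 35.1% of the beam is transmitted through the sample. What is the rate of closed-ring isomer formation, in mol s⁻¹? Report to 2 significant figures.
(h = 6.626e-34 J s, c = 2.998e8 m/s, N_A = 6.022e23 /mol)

Photon energy at 323 nm: hc/λ = (6.626e-34)(2.998e8)/(323e-9) = 6.150e-19 J.
Energy delivered: (316 mW m⁻²)(11.5e-4 m²)(3630 s) = 1.319 J.
Photons incident: 1.319 / 6.150e-19 = 2.145e18, i.e. 2.145e18/6.022e23 = 3.562e-6 mol.
Fraction absorbed: 1 − 35.1/100 = 0.6490.
Photons absorbed: 0.6490 × 3.562e-6 = 2.312e-6 mol.
Product formed: 0.445 × 2.312e-6 = 1.029e-6 mol.
Rate: 1.029e-6 / 3630 s = 2.8e-10 mol s⁻¹.

2.8e-10 mol s⁻¹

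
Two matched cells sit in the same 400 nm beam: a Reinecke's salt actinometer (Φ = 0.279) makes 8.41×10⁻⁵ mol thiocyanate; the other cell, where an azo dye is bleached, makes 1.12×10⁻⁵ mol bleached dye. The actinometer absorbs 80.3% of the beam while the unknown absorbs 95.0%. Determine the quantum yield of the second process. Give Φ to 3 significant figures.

Photons absorbed by the actinometer: 8.41×10⁻⁵ / 0.279 = 3.014×10⁻⁴ mol.
Incident flux: 3.014×10⁻⁴ / 0.803 = 3.753×10⁻⁴ einstein.
Absorbed by unknown: 0.950 × 3.753×10⁻⁴ = 3.565×10⁻⁴ mol.
Φ(unknown) = 1.12×10⁻⁵ / 3.565×10⁻⁴ = 0.0314.

Φ = 0.0314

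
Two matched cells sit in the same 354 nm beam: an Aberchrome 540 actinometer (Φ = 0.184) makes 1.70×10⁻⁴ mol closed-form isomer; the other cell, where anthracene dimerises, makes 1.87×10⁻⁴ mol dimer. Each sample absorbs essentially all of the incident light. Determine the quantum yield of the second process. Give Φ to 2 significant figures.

Φ = 0.20

Photons absorbed by the actinometer: 1.70×10⁻⁴ / 0.184 = 9.239×10⁻⁴ mol.
Φ(unknown) = 1.87×10⁻⁴ / 9.239×10⁻⁴ = 0.20.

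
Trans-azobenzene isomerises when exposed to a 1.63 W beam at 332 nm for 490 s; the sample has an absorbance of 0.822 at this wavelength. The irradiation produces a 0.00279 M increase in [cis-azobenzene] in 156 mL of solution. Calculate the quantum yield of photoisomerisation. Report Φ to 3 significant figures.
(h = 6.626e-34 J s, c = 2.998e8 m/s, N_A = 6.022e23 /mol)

Φ = 0.231

Product: (0.00279 M)(0.156 L) = 4.352e-4 mol.
Photon energy at 332 nm: hc/λ = (6.626e-34)(2.998e8)/(332e-9) = 5.983e-19 J.
Energy delivered: (1.63 W)(490 s) = 798.7 J.
Photons incident: 798.7 / 5.983e-19 = 1.335e21, i.e. 1.335e21/6.022e23 = 0.002217 mol.
Fraction absorbed: 1 − 10^(−0.822) = 0.8493.
Photons absorbed: 0.8493 × 0.002217 = 0.001883 mol.
Φ = 4.352e-4 mol / 0.001883 mol photons = 0.231.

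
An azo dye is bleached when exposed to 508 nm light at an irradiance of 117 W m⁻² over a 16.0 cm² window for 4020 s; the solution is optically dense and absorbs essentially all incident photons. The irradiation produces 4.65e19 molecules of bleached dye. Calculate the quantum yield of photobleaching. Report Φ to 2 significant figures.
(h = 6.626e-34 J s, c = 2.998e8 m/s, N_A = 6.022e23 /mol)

Product: 4.65e19 / 6.022e23 = 7.722e-5 mol.
Photon energy at 508 nm: hc/λ = (6.626e-34)(2.998e8)/(508e-9) = 3.910e-19 J.
Energy delivered: (117 W m⁻²)(16.0e-4 m²)(4020 s) = 752.5 J.
Photons incident: 752.5 / 3.910e-19 = 1.925e21, i.e. 1.925e21/6.022e23 = 0.003197 mol.
Φ = 7.722e-5 mol / 0.003197 mol photons = 0.024.

Φ = 0.024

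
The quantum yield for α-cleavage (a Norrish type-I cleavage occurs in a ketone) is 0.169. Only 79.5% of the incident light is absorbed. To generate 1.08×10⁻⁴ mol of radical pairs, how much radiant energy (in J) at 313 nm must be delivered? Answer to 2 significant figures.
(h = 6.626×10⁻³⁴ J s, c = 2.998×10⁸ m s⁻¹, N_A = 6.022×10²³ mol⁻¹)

Photons that must be absorbed: 1.08×10⁻⁴ / 0.169 = 6.391×10⁻⁴ mol.
Incident photons needed: 6.391×10⁻⁴ / 0.795 = 8.039×10⁻⁴ mol.
Photon energy: hc/λ = 6.347×10⁻¹⁹ J; per mole, 3.822×10⁵ J mol⁻¹.
Energy required: 8.039×10⁻⁴ × 3.822×10⁵ = 310 J.

310 J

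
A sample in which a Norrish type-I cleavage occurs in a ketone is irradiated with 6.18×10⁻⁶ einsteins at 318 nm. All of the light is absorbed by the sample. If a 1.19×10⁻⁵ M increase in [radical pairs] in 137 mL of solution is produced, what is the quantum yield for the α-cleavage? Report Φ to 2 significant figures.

Φ = 0.26

Product: (1.19×10⁻⁵ M)(0.137 L) = 1.630×10⁻⁶ mol.
Φ = 1.630×10⁻⁶ mol / 6.18×10⁻⁶ mol photons = 0.26.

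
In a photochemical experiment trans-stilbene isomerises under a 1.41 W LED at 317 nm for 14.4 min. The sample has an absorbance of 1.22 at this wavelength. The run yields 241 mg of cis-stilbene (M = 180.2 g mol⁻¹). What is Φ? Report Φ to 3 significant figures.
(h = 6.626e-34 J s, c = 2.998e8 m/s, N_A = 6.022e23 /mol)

Φ = 0.441

Product: 241 mg / 180.2 g mol⁻¹ = 0.001337 mol.
Photon energy at 317 nm: hc/λ = (6.626e-34)(2.998e8)/(317e-9) = 6.266e-19 J.
Energy delivered: (1.41 W)(864 s) = 1218 J.
Photons incident: 1218 / 6.266e-19 = 1.944e21, i.e. 1.944e21/6.022e23 = 0.003228 mol.
Fraction absorbed: 1 − 10^(−1.22) = 0.9397.
Photons absorbed: 0.9397 × 0.003228 = 0.003033 mol.
Φ = 0.001337 mol / 0.003033 mol photons = 0.441.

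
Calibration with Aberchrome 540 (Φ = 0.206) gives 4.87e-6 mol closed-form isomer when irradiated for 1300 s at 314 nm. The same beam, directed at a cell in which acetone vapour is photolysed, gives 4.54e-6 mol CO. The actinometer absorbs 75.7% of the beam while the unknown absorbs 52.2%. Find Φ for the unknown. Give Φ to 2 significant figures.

Photons absorbed by the actinometer: 4.87e-6 / 0.206 = 2.364e-5 mol.
Incident flux: 2.364e-5 / 0.757 = 3.123e-5 einstein.
Absorbed by unknown: 0.522 × 3.123e-5 = 1.630e-5 mol.
Φ(unknown) = 4.54e-6 / 1.630e-5 = 0.28.

Φ = 0.28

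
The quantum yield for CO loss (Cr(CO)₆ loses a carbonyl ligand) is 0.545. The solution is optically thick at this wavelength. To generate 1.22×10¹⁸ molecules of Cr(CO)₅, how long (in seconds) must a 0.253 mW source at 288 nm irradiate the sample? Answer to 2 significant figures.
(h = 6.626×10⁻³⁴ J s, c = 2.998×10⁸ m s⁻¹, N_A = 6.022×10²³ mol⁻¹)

Product: 1.22×10¹⁸ / 6.022×10²³ = 2.026×10⁻⁶ mol.
Photons that must be absorbed: 2.026×10⁻⁶ / 0.545 = 3.717×10⁻⁶ mol.
Photon energy: hc/λ = 6.897×10⁻¹⁹ J; per mole, 4.153×10⁵ J mol⁻¹.
Energy required: 3.717×10⁻⁶ × 4.153×10⁵ = 1.544 J.
Time: 1.544 J / 0.000253 W = 6100 s.

t ≈ 6100 s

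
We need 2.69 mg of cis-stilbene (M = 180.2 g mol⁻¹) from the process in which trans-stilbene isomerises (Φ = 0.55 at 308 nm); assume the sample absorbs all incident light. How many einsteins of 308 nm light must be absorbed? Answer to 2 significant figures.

2.7×10⁻⁵ einstein

Product: 2.69 mg / 180.2 g mol⁻¹ = 1.493×10⁻⁵ mol.
Photons that must be absorbed: 1.493×10⁻⁵ / 0.55 = 2.715×10⁻⁵ mol.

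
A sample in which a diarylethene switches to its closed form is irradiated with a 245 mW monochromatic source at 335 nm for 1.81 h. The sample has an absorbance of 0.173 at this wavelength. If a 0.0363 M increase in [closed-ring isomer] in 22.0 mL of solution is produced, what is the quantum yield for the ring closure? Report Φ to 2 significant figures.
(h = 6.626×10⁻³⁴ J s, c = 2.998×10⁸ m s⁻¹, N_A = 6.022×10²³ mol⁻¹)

Φ = 0.54

Product: (0.0363 M)(0.022 L) = 7.986×10⁻⁴ mol.
Photon energy at 335 nm: hc/λ = (6.626×10⁻³⁴)(2.998×10⁸)/(335×10⁻⁹) = 5.930×10⁻¹⁹ J.
Energy delivered: (245 mW)(6516 s) = 1596 J.
Photons incident: 1596 / 5.930×10⁻¹⁹ = 2.691×10²¹, i.e. 2.691×10²¹/6.022×10²³ = 0.004469 mol.
Fraction absorbed: 1 − 10^(−0.173) = 0.3286.
Photons absorbed: 0.3286 × 0.004469 = 0.001469 mol.
Φ = 7.986×10⁻⁴ mol / 0.001469 mol photons = 0.54.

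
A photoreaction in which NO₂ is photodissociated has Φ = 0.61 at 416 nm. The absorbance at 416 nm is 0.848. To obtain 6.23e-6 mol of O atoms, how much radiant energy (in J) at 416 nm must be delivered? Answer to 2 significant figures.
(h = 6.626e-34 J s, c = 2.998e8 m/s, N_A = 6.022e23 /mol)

Photons that must be absorbed: 6.23e-6 / 0.61 = 1.021e-5 mol.
Fraction absorbed: 1 − 10^(−0.848) = 0.8581.
Incident photons needed: 1.021e-5 / 0.8581 = 1.190e-5 mol.
Photon energy: hc/λ = 4.775e-19 J; per mole, 2.876e5 J mol⁻¹.
Energy required: 1.190e-5 × 2.876e5 = 3.4 J.

3.4 J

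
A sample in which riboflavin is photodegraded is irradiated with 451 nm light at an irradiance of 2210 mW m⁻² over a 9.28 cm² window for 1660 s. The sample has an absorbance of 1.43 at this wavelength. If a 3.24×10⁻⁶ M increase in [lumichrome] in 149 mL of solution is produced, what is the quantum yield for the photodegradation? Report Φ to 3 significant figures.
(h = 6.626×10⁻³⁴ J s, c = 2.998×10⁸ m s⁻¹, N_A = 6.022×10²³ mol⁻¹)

Φ = 0.0391

Product: (3.24×10⁻⁶ M)(0.149 L) = 4.828×10⁻⁷ mol.
Photon energy at 451 nm: hc/λ = (6.626×10⁻³⁴)(2.998×10⁸)/(451×10⁻⁹) = 4.405×10⁻¹⁹ J.
Energy delivered: (2210 mW m⁻²)(9.28×10⁻⁴ m²)(1660 s) = 3.404 J.
Photons incident: 3.404 / 4.405×10⁻¹⁹ = 7.728×10¹⁸, i.e. 7.728×10¹⁸/6.022×10²³ = 1.283×10⁻⁵ mol.
Fraction absorbed: 1 − 10^(−1.43) = 0.9628.
Photons absorbed: 0.9628 × 1.283×10⁻⁵ = 1.235×10⁻⁵ mol.
Φ = 4.828×10⁻⁷ mol / 1.235×10⁻⁵ mol photons = 0.0391.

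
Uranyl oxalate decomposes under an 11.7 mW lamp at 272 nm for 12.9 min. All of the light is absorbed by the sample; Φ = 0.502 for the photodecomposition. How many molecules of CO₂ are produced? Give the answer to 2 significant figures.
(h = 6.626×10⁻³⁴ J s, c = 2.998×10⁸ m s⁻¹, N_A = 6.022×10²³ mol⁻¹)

Photon energy at 272 nm: hc/λ = (6.626×10⁻³⁴)(2.998×10⁸)/(272×10⁻⁹) = 7.303×10⁻¹⁹ J.
Energy delivered: (11.7 mW)(774 s) = 9.056 J.
Photons incident: 9.056 / 7.303×10⁻¹⁹ = 1.240×10¹⁹, i.e. 1.240×10¹⁹/6.022×10²³ = 2.059×10⁻⁵ mol.
Product: Φ × n_abs = 0.502 × 2.059×10⁻⁵ = 1.034×10⁻⁵ mol.
As a count: 1.034×10⁻⁵ × 6.022×10²³ = 6.2×10¹⁸.

6.2×10¹⁸ molecules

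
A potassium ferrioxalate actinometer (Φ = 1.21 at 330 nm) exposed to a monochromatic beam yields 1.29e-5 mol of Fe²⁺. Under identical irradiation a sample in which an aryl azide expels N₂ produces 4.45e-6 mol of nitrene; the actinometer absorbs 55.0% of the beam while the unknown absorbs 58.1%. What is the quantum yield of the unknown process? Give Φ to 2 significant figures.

Photons absorbed by the actinometer: 1.29e-5 / 1.21 = 1.066e-5 mol.
Incident flux: 1.066e-5 / 0.550 = 1.938e-5 einstein.
Absorbed by unknown: 0.581 × 1.938e-5 = 1.126e-5 mol.
Φ(unknown) = 4.45e-6 / 1.126e-5 = 0.40.

Φ = 0.40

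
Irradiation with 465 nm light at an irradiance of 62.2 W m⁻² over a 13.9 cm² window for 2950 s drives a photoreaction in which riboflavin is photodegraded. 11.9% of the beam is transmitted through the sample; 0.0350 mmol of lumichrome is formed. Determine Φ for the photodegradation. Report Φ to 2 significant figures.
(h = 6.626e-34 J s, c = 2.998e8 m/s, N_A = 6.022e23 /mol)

Φ = 0.040

Product: 0.0350 mmol = 3.50e-5 mol.
Photon energy at 465 nm: hc/λ = (6.626e-34)(2.998e8)/(465e-9) = 4.272e-19 J.
Energy delivered: (62.2 W m⁻²)(13.9e-4 m²)(2950 s) = 255.1 J.
Photons incident: 255.1 / 4.272e-19 = 5.971e20, i.e. 5.971e20/6.022e23 = 9.915e-4 mol.
Fraction absorbed: 1 − 11.9/100 = 0.8810.
Photons absorbed: 0.8810 × 9.915e-4 = 8.735e-4 mol.
Φ = 3.50e-5 mol / 8.735e-4 mol photons = 0.040.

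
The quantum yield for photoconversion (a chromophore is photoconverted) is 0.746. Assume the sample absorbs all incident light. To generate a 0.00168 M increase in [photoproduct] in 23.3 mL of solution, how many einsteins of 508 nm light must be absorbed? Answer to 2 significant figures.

5.2e-5 einstein

Product: (0.00168 M)(0.0233 L) = 3.914e-5 mol.
Photons that must be absorbed: 3.914e-5 / 0.746 = 5.247e-5 mol.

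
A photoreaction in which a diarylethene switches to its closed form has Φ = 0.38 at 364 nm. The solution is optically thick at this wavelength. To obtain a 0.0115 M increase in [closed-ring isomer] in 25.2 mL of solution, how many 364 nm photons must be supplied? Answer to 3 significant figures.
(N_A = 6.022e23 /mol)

4.59e20 photons

Product: (0.0115 M)(0.0252 L) = 2.898e-4 mol.
Photons that must be absorbed: 2.898e-4 / 0.38 = 7.626e-4 mol.
Photon count: 7.626e-4 × 6.022e23 = 4.59e20.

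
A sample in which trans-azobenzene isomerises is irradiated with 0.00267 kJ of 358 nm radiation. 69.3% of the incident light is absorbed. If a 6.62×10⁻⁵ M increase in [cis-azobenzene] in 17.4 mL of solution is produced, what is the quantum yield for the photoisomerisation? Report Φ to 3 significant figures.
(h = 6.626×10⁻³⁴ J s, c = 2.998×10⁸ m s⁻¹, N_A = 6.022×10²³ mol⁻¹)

Φ = 0.208

Product: (6.62×10⁻⁵ M)(0.0174 L) = 1.152×10⁻⁶ mol.
Photon energy at 358 nm: hc/λ = (6.626×10⁻³⁴)(2.998×10⁸)/(358×10⁻⁹) = 5.549×10⁻¹⁹ J.
Incident energy: 0.00267 kJ = 2.67 J.
Photons incident: 2.67 / 5.549×10⁻¹⁹ = 4.812×10¹⁸, i.e. 4.812×10¹⁸/6.022×10²³ = 7.991×10⁻⁶ mol.
Photons absorbed: 0.693 × 7.991×10⁻⁶ = 5.538×10⁻⁶ mol.
Φ = 1.152×10⁻⁶ mol / 5.538×10⁻⁶ mol photons = 0.208.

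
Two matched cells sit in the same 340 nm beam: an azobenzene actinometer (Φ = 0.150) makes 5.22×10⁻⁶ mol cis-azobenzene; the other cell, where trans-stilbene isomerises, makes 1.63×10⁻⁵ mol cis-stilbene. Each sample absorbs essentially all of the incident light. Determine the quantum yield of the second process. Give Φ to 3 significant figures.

Photons absorbed by the actinometer: 5.22×10⁻⁶ / 0.150 = 3.480×10⁻⁵ mol.
Φ(unknown) = 1.63×10⁻⁵ / 3.480×10⁻⁵ = 0.468.

Φ = 0.468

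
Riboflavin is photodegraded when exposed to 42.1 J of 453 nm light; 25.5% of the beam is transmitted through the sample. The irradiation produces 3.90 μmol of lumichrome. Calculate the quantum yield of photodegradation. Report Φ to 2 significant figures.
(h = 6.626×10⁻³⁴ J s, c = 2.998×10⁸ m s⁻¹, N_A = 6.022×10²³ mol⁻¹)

Φ = 0.033

Product: 3.90 μmol = 3.90×10⁻⁶ mol.
Photon energy at 453 nm: hc/λ = (6.626×10⁻³⁴)(2.998×10⁸)/(453×10⁻⁹) = 4.385×10⁻¹⁹ J.
Photons incident: 42.1 / 4.385×10⁻¹⁹ = 9.601×10¹⁹, i.e. 9.601×10¹⁹/6.022×10²³ = 1.594×10⁻⁴ mol.
Fraction absorbed: 1 − 25.5/100 = 0.7450.
Photons absorbed: 0.7450 × 1.594×10⁻⁴ = 1.188×10⁻⁴ mol.
Φ = 3.90×10⁻⁶ mol / 1.188×10⁻⁴ mol photons = 0.033.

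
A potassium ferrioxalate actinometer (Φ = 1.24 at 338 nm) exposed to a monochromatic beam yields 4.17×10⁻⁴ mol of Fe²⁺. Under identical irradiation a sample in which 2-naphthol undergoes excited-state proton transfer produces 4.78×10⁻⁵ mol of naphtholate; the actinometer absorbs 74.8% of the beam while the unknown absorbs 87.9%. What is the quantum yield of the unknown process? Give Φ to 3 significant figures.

Φ = 0.121

Photons absorbed by the actinometer: 4.17×10⁻⁴ / 1.24 = 3.363×10⁻⁴ mol.
Incident flux: 3.363×10⁻⁴ / 0.748 = 4.496×10⁻⁴ einstein.
Absorbed by unknown: 0.879 × 4.496×10⁻⁴ = 3.952×10⁻⁴ mol.
Φ(unknown) = 4.78×10⁻⁵ / 3.952×10⁻⁴ = 0.121.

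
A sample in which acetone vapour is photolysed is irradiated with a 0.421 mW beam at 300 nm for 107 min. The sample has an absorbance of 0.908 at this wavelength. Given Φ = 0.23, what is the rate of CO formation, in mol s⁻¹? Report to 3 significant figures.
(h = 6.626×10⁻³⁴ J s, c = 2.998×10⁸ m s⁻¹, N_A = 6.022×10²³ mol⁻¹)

Photon energy at 300 nm: hc/λ = (6.626×10⁻³⁴)(2.998×10⁸)/(300×10⁻⁹) = 6.622×10⁻¹⁹ J.
Energy delivered: (0.421 mW)(6420 s) = 2.703 J.
Photons incident: 2.703 / 6.622×10⁻¹⁹ = 4.082×10¹⁸, i.e. 4.082×10¹⁸/6.022×10²³ = 6.778×10⁻⁶ mol.
Fraction absorbed: 1 − 10^(−0.908) = 0.8764.
Photons absorbed: 0.8764 × 6.778×10⁻⁶ = 5.940×10⁻⁶ mol.
Product formed: 0.23 × 5.940×10⁻⁶ = 1.366×10⁻⁶ mol.
Rate: 1.366×10⁻⁶ / 6420 s = 2.13×10⁻¹⁰ mol s⁻¹.

2.13×10⁻¹⁰ mol s⁻¹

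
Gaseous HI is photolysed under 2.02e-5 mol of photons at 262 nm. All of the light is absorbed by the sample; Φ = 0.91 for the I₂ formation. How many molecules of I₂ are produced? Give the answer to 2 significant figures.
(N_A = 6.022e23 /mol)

1.1e19 molecules

Product: Φ × n_abs = 0.91 × 2.02e-5 = 1.838e-5 mol.
As a count: 1.838e-5 × 6.022e23 = 1.1e19.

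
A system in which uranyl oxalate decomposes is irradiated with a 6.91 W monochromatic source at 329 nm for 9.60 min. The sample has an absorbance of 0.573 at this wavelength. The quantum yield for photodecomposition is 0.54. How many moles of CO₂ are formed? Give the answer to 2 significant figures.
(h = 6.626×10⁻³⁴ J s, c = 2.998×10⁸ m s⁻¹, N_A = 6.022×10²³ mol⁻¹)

0.0043 mol

Photon energy at 329 nm: hc/λ = (6.626×10⁻³⁴)(2.998×10⁸)/(329×10⁻⁹) = 6.038×10⁻¹⁹ J.
Energy delivered: (6.91 W)(576 s) = 3980 J.
Photons incident: 3980 / 6.038×10⁻¹⁹ = 6.592×10²¹, i.e. 6.592×10²¹/6.022×10²³ = 0.01095 mol.
Fraction absorbed: 1 − 10^(−0.573) = 0.7327.
Photons absorbed: 0.7327 × 0.01095 = 0.008023 mol.
Product: Φ × n_abs = 0.54 × 0.008023 = 0.004332 mol.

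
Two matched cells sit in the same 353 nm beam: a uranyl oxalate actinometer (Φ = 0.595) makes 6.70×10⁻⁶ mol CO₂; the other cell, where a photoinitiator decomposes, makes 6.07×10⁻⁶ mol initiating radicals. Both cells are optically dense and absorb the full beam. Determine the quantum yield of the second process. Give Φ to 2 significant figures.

Photons absorbed by the actinometer: 6.70×10⁻⁶ / 0.595 = 1.126×10⁻⁵ mol.
Φ(unknown) = 6.07×10⁻⁶ / 1.126×10⁻⁵ = 0.54.

Φ = 0.54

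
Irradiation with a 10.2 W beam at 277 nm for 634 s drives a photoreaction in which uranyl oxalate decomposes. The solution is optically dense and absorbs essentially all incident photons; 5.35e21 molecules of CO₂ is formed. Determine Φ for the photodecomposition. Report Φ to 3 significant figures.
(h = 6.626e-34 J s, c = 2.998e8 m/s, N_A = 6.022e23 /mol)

Φ = 0.593

Product: 5.35e21 / 6.022e23 = 0.008884 mol.
Photon energy at 277 nm: hc/λ = (6.626e-34)(2.998e8)/(277e-9) = 7.171e-19 J.
Energy delivered: (10.2 W)(634 s) = 6467 J.
Photons incident: 6467 / 7.171e-19 = 9.018e21, i.e. 9.018e21/6.022e23 = 0.01498 mol.
Φ = 0.008884 mol / 0.01498 mol photons = 0.593.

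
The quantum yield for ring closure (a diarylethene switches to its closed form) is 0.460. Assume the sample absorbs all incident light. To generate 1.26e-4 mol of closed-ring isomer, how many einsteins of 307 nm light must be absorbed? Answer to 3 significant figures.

2.74e-4 einstein

Photons that must be absorbed: 1.26e-4 / 0.460 = 2.739e-4 mol.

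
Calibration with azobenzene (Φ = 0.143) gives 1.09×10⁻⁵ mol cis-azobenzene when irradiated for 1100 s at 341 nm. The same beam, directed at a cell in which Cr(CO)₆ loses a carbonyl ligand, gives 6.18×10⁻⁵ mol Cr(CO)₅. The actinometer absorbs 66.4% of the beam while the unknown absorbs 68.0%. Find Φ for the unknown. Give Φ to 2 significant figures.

Photons absorbed by the actinometer: 1.09×10⁻⁵ / 0.143 = 7.622×10⁻⁵ mol.
Incident flux: 7.622×10⁻⁵ / 0.664 = 1.148×10⁻⁴ einstein.
Absorbed by unknown: 0.680 × 1.148×10⁻⁴ = 7.806×10⁻⁵ mol.
Φ(unknown) = 6.18×10⁻⁵ / 7.806×10⁻⁵ = 0.79.

Φ = 0.79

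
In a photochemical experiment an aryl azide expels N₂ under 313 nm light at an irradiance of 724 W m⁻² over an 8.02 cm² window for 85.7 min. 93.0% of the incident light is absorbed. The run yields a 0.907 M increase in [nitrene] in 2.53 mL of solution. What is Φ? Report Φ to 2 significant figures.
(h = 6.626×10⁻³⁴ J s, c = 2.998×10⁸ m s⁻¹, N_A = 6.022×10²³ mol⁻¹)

Φ = 0.32

Product: (0.907 M)(0.00253 L) = 0.002295 mol.
Photon energy at 313 nm: hc/λ = (6.626×10⁻³⁴)(2.998×10⁸)/(313×10⁻⁹) = 6.347×10⁻¹⁹ J.
Energy delivered: (724 W m⁻²)(8.02×10⁻⁴ m²)(5142 s) = 2986 J.
Photons incident: 2986 / 6.347×10⁻¹⁹ = 4.705×10²¹, i.e. 4.705×10²¹/6.022×10²³ = 0.007813 mol.
Photons absorbed: 0.930 × 0.007813 = 0.007266 mol.
Φ = 0.002295 mol / 0.007266 mol photons = 0.32.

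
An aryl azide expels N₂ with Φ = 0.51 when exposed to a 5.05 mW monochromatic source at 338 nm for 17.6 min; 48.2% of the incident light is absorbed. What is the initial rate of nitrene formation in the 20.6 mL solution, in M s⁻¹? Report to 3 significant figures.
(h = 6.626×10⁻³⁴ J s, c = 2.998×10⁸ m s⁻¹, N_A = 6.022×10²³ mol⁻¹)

1.70×10⁻⁷ M s⁻¹

Photon energy at 338 nm: hc/λ = (6.626×10⁻³⁴)(2.998×10⁸)/(338×10⁻⁹) = 5.877×10⁻¹⁹ J.
Energy delivered: (5.05 mW)(1056 s) = 5.333 J.
Photons incident: 5.333 / 5.877×10⁻¹⁹ = 9.074×10¹⁸, i.e. 9.074×10¹⁸/6.022×10²³ = 1.507×10⁻⁵ mol.
Photons absorbed: 0.482 × 1.507×10⁻⁵ = 7.264×10⁻⁶ mol.
Product formed: 0.51 × 7.264×10⁻⁶ = 3.705×10⁻⁶ mol.
Rate: 3.705×10⁻⁶ mol / (1056 s × 0.0206 L) = 1.70×10⁻⁷ M s⁻¹.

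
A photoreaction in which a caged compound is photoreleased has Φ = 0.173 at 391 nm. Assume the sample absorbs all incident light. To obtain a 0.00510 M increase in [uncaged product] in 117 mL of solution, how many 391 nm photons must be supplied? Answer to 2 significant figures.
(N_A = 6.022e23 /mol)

Product: (0.00510 M)(0.117 L) = 5.967e-4 mol.
Photons that must be absorbed: 5.967e-4 / 0.173 = 0.003449 mol.
Photon count: 0.003449 × 6.022e23 = 2.1e21.

2.1e21 photons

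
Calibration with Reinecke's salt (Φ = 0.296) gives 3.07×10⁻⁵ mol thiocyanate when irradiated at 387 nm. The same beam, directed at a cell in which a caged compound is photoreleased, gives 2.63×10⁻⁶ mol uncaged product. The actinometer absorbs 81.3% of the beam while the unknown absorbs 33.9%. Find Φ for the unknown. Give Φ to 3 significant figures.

Φ = 0.0608

Photons absorbed by the actinometer: 3.07×10⁻⁵ / 0.296 = 1.037×10⁻⁴ mol.
Incident flux: 1.037×10⁻⁴ / 0.813 = 1.276×10⁻⁴ einstein.
Absorbed by unknown: 0.339 × 1.276×10⁻⁴ = 4.326×10⁻⁵ mol.
Φ(unknown) = 2.63×10⁻⁶ / 4.326×10⁻⁵ = 0.0608.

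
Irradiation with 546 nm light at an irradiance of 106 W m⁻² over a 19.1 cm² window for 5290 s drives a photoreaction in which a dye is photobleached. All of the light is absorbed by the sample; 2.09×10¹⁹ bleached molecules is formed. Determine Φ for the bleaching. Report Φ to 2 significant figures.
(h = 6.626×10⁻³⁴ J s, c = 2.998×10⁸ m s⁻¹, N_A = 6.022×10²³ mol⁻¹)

Φ = 0.0071

Product: 2.09×10¹⁹ / 6.022×10²³ = 3.471×10⁻⁵ mol.
Photon energy at 546 nm: hc/λ = (6.626×10⁻³⁴)(2.998×10⁸)/(546×10⁻⁹) = 3.638×10⁻¹⁹ J.
Energy delivered: (106 W m⁻²)(19.1×10⁻⁴ m²)(5290 s) = 1071 J.
Photons incident: 1071 / 3.638×10⁻¹⁹ = 2.944×10²¹, i.e. 2.944×10²¹/6.022×10²³ = 0.004889 mol.
Φ = 3.471×10⁻⁵ mol / 0.004889 mol photons = 0.0071.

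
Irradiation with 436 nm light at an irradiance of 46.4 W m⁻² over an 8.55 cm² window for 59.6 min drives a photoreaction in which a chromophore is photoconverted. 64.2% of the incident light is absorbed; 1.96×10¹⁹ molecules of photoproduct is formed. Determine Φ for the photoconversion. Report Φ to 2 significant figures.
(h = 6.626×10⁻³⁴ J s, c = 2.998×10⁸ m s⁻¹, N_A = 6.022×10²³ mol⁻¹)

Φ = 0.098

Product: 1.96×10¹⁹ / 6.022×10²³ = 3.255×10⁻⁵ mol.
Photon energy at 436 nm: hc/λ = (6.626×10⁻³⁴)(2.998×10⁸)/(436×10⁻⁹) = 4.556×10⁻¹⁹ J.
Energy delivered: (46.4 W m⁻²)(8.55×10⁻⁴ m²)(3576 s) = 141.9 J.
Photons incident: 141.9 / 4.556×10⁻¹⁹ = 3.115×10²⁰, i.e. 3.115×10²⁰/6.022×10²³ = 5.173×10⁻⁴ mol.
Photons absorbed: 0.642 × 5.173×10⁻⁴ = 3.321×10⁻⁴ mol.
Φ = 3.255×10⁻⁵ mol / 3.321×10⁻⁴ mol photons = 0.098.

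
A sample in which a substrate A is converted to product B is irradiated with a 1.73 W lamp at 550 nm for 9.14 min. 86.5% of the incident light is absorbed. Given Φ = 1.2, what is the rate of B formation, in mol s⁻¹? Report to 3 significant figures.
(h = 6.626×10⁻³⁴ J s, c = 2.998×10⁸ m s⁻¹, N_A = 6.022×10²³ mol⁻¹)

8.26×10⁻⁶ mol s⁻¹

Photon energy at 550 nm: hc/λ = (6.626×10⁻³⁴)(2.998×10⁸)/(550×10⁻⁹) = 3.612×10⁻¹⁹ J.
Energy delivered: (1.73 W)(548.4 s) = 948.7 J.
Photons incident: 948.7 / 3.612×10⁻¹⁹ = 2.627×10²¹, i.e. 2.627×10²¹/6.022×10²³ = 0.004362 mol.
Photons absorbed: 0.865 × 0.004362 = 0.003773 mol.
Product formed: 1.2 × 0.003773 = 0.004528 mol.
Rate: 0.004528 / 548.4 s = 8.26×10⁻⁶ mol s⁻¹.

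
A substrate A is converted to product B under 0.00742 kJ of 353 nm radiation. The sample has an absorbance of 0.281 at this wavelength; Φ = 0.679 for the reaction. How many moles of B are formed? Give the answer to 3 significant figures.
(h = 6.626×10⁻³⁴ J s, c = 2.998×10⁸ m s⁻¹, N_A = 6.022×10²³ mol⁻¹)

Photon energy at 353 nm: hc/λ = (6.626×10⁻³⁴)(2.998×10⁸)/(353×10⁻⁹) = 5.627×10⁻¹⁹ J.
Incident energy: 0.00742 kJ = 7.42 J.
Photons incident: 7.42 / 5.627×10⁻¹⁹ = 1.319×10¹⁹, i.e. 1.319×10¹⁹/6.022×10²³ = 2.190×10⁻⁵ mol.
Fraction absorbed: 1 − 10^(−0.281) = 0.4764.
Photons absorbed: 0.4764 × 2.190×10⁻⁵ = 1.043×10⁻⁵ mol.
Product: Φ × n_abs = 0.679 × 1.043×10⁻⁵ = 7.082×10⁻⁶ mol.

7.08×10⁻⁶ mol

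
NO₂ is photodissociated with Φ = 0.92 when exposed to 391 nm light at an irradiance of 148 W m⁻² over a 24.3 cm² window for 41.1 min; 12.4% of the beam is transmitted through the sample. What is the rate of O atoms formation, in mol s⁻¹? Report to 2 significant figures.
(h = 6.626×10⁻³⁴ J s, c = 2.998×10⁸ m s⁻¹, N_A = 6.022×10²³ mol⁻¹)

Photon energy at 391 nm: hc/λ = (6.626×10⁻³⁴)(2.998×10⁸)/(391×10⁻⁹) = 5.080×10⁻¹⁹ J.
Energy delivered: (148 W m⁻²)(24.3×10⁻⁴ m²)(2466 s) = 886.9 J.
Photons incident: 886.9 / 5.080×10⁻¹⁹ = 1.746×10²¹, i.e. 1.746×10²¹/6.022×10²³ = 0.002899 mol.
Fraction absorbed: 1 − 12.4/100 = 0.8760.
Photons absorbed: 0.8760 × 0.002899 = 0.002540 mol.
Product formed: 0.92 × 0.002540 = 0.002337 mol.
Rate: 0.002337 / 2466 s = 9.5×10⁻⁷ mol s⁻¹.

9.5×10⁻⁷ mol s⁻¹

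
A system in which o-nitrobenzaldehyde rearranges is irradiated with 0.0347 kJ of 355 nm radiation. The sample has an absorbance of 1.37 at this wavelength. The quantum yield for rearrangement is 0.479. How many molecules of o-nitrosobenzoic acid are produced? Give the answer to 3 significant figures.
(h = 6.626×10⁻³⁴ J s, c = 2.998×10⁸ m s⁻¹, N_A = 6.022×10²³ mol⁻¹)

Photon energy at 355 nm: hc/λ = (6.626×10⁻³⁴)(2.998×10⁸)/(355×10⁻⁹) = 5.596×10⁻¹⁹ J.
Incident energy: 0.0347 kJ = 34.7 J.
Photons incident: 34.7 / 5.596×10⁻¹⁹ = 6.201×10¹⁹, i.e. 6.201×10¹⁹/6.022×10²³ = 1.030×10⁻⁴ mol.
Fraction absorbed: 1 − 10^(−1.37) = 0.9573.
Photons absorbed: 0.9573 × 1.030×10⁻⁴ = 9.860×10⁻⁵ mol.
Product: Φ × n_abs = 0.479 × 9.860×10⁻⁵ = 4.723×10⁻⁵ mol.
As a count: 4.723×10⁻⁵ × 6.022×10²³ = 2.84×10¹⁹.

2.84×10¹⁹ molecules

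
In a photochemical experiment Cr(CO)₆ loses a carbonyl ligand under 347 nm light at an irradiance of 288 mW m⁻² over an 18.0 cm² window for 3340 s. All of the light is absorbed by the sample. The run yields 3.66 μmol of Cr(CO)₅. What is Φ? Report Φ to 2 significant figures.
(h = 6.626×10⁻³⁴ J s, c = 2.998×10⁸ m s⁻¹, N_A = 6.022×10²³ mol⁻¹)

Product: 3.66 μmol = 3.66×10⁻⁶ mol.
Photon energy at 347 nm: hc/λ = (6.626×10⁻³⁴)(2.998×10⁸)/(347×10⁻⁹) = 5.725×10⁻¹⁹ J.
Energy delivered: (288 mW m⁻²)(18.0×10⁻⁴ m²)(3340 s) = 1.731 J.
Photons incident: 1.731 / 5.725×10⁻¹⁹ = 3.024×10¹⁸, i.e. 3.024×10¹⁸/6.022×10²³ = 5.022×10⁻⁶ mol.
Φ = 3.66×10⁻⁶ mol / 5.022×10⁻⁶ mol photons = 0.73.

Φ = 0.73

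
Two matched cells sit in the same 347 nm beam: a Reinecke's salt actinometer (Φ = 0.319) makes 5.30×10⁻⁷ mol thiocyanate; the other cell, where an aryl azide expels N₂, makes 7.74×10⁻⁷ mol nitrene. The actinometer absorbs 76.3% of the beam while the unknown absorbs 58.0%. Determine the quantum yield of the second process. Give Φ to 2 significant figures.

Photons absorbed by the actinometer: 5.30×10⁻⁷ / 0.319 = 1.661×10⁻⁶ mol.
Incident flux: 1.661×10⁻⁶ / 0.763 = 2.177×10⁻⁶ einstein.
Absorbed by unknown: 0.580 × 2.177×10⁻⁶ = 1.263×10⁻⁶ mol.
Φ(unknown) = 7.74×10⁻⁷ / 1.263×10⁻⁶ = 0.61.

Φ = 0.61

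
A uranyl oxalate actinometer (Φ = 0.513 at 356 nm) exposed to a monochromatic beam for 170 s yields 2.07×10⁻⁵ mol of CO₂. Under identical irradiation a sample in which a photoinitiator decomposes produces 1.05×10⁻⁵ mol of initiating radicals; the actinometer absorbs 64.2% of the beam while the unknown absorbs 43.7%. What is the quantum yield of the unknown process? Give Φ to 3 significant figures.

Photons absorbed by the actinometer: 2.07×10⁻⁵ / 0.513 = 4.035×10⁻⁵ mol.
Incident flux: 4.035×10⁻⁵ / 0.642 = 6.285×10⁻⁵ einstein.
Absorbed by unknown: 0.437 × 6.285×10⁻⁵ = 2.747×10⁻⁵ mol.
Φ(unknown) = 1.05×10⁻⁵ / 2.747×10⁻⁵ = 0.382.

Φ = 0.382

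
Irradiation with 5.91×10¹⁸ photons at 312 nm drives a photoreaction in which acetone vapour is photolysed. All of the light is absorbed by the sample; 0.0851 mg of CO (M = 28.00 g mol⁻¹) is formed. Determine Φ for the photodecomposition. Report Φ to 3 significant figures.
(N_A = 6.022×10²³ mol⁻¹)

Φ = 0.310

Product: 0.0851 mg / 28.00 g mol⁻¹ = 3.039×10⁻⁶ mol.
Moles of photons: 5.91×10¹⁸ / 6.022×10²³ = 9.814×10⁻⁶ mol.
Φ = 3.039×10⁻⁶ mol / 9.814×10⁻⁶ mol photons = 0.310.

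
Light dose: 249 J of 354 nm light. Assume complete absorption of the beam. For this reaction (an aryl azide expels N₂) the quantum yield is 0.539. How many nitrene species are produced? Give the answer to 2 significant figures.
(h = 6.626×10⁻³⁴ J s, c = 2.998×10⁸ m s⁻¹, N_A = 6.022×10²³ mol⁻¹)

Photon energy at 354 nm: hc/λ = (6.626×10⁻³⁴)(2.998×10⁸)/(354×10⁻⁹) = 5.612×10⁻¹⁹ J.
Photons incident: 249 / 5.612×10⁻¹⁹ = 4.437×10²⁰, i.e. 4.437×10²⁰/6.022×10²³ = 7.368×10⁻⁴ mol.
Product: Φ × n_abs = 0.539 × 7.368×10⁻⁴ = 3.971×10⁻⁴ mol.
As a count: 3.971×10⁻⁴ × 6.022×10²³ = 2.4×10²⁰.

2.4×10²⁰ species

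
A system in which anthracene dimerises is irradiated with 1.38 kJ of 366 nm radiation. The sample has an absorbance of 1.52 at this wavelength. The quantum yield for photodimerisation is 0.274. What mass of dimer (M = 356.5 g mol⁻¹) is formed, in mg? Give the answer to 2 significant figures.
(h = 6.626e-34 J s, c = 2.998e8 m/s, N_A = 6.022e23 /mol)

Photon energy at 366 nm: hc/λ = (6.626e-34)(2.998e8)/(366e-9) = 5.428e-19 J.
Incident energy: 1.38 kJ = 1380 J.
Photons incident: 1380 / 5.428e-19 = 2.542e21, i.e. 2.542e21/6.022e23 = 0.004221 mol.
Fraction absorbed: 1 − 10^(−1.52) = 0.9698.
Photons absorbed: 0.9698 × 0.004221 = 0.004094 mol.
Product: Φ × n_abs = 0.274 × 0.004094 = 0.001122 mol.
Mass: 0.001122 × 356.5 = 0.4000 g = 400 mg.

400 mg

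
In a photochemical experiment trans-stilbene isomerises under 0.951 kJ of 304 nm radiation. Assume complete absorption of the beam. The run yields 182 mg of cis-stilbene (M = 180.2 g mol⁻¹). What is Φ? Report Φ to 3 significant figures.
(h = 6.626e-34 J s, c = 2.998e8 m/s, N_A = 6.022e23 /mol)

Product: 182 mg / 180.2 g mol⁻¹ = 0.001010 mol.
Photon energy at 304 nm: hc/λ = (6.626e-34)(2.998e8)/(304e-9) = 6.534e-19 J.
Incident energy: 0.951 kJ = 951 J.
Photons incident: 951 / 6.534e-19 = 1.455e21, i.e. 1.455e21/6.022e23 = 0.002416 mol.
Φ = 0.001010 mol / 0.002416 mol photons = 0.418.

Φ = 0.418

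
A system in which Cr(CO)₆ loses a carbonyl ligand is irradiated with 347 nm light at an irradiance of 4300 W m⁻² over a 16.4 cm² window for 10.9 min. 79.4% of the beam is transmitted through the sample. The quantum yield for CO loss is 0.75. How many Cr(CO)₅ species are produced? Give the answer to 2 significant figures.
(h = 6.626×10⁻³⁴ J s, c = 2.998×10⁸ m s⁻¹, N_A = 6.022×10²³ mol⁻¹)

Photon energy at 347 nm: hc/λ = (6.626×10⁻³⁴)(2.998×10⁸)/(347×10⁻⁹) = 5.725×10⁻¹⁹ J.
Energy delivered: (4300 W m⁻²)(16.4×10⁻⁴ m²)(654 s) = 4612 J.
Photons incident: 4612 / 5.725×10⁻¹⁹ = 8.056×10²¹, i.e. 8.056×10²¹/6.022×10²³ = 0.01338 mol.
Fraction absorbed: 1 − 79.4/100 = 0.2060.
Photons absorbed: 0.2060 × 0.01338 = 0.002756 mol.
Product: Φ × n_abs = 0.75 × 0.002756 = 0.002067 mol.
As a count: 0.002067 × 6.022×10²³ = 1.2×10²¹.

1.2×10²¹ species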